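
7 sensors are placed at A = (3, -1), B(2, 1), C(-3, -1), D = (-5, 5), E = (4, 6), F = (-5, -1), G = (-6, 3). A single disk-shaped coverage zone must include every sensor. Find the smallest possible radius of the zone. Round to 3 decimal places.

5.701

The farthest pair is E–F with squared distance 130. The circle on this segment as diameter has centre (-0.5, 2.5) and r² = 130/4 = 32.5.
Check A: distance² to centre = 24.5 ≤ 32.5, so it lies inside.
All remaining points lie in this disk, and no smaller disk contains both endpoints, so this is the minimum enclosing circle.
r = √(32.5) ≈ 5.701.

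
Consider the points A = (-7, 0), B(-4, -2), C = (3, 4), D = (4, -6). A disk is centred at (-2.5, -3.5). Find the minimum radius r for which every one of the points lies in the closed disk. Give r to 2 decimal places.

9.30

The required radius is the distance from (-2.5, -3.5) to the farthest point.
Squared distances: 32.5, 4.5, 86.5, 48.5.
Maximum is 86.5, attained at C.
r = √(86.5) ≈ 9.30.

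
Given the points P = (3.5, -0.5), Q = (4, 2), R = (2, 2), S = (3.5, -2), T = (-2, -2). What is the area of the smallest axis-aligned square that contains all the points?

The bounding box has width 6 and height 4.
An axis-aligned square enclosing the set must have side ≥ max(width, height).
So the minimum side is max(6, 4) = 6.
Area = 6² = 36.

36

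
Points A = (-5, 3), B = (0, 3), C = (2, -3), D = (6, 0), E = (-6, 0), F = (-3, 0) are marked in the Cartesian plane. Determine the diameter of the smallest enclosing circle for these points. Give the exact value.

12

The farthest pair is D–E with squared distance 144. The circle on this segment as diameter has centre (0, 0) and r² = 144/4 = 36.
Check A: distance² to centre = 34 ≤ 36, so it lies inside.
All remaining points lie in this disk, and no smaller disk contains both endpoints, so this is the minimum enclosing circle.
Diameter = 2r = 2√36 = 12.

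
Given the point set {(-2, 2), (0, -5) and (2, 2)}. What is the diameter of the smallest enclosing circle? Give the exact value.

Call the three points A, B, C in the order given.
Side lengths²: AB² = 53, AC² = 16, BC² = 53.
Since BC² = 53 < 53 + 16 = 69, the triangle is acute, so the smallest enclosing circle is the circumcircle.
Circumcentre = (0, -17/14), r² = 2809/196.
Diameter = 2r = 2√(2809/196) = 53/7.

53/7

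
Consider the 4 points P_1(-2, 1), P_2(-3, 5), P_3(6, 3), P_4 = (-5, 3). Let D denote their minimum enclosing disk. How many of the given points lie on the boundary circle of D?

A smallest enclosing disk is always determined by at most three of the input points on its boundary.
The farthest pair is P_3–P_4 with squared distance 121. The circle on this segment as diameter has centre (0.5, 3) and r² = 121/4 = 30.25.
Check P_1: distance² to centre = 10.25 ≤ 30.25, so it lies inside.
All remaining points lie in this disk, and no smaller disk contains both endpoints, so this is the minimum enclosing circle.
The points at distance exactly r from the centre are P_3, P_4 — 2 points.

2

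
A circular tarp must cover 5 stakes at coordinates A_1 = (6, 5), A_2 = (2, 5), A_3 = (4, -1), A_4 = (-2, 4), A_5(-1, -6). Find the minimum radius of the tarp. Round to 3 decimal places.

A smallest enclosing disk is always determined by at most three of the input points on its boundary.
The farthest pair is A_1–A_5 with squared distance 170. The circle on this segment as diameter has centre (2.5, -0.5) and r² = 170/4 = 42.5.
Check A_2: distance² to centre = 30.5 ≤ 42.5, so it lies inside.
All remaining points lie in this disk, and no smaller disk contains both endpoints, so this is the minimum enclosing circle.
r = √(42.5) ≈ 6.519.

6.519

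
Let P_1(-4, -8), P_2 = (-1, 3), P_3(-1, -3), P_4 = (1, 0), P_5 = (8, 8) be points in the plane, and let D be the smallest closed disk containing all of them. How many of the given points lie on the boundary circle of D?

2

The farthest pair is P_1–P_5 with squared distance 400. The circle on this segment as diameter has centre (2, 0) and r² = 400/4 = 100.
Check P_2: distance² to centre = 18 ≤ 100, so it lies inside.
All remaining points lie in this disk, and no smaller disk contains both endpoints, so this is the minimum enclosing circle.
The points at distance exactly r from the centre are P_1, P_5 — 2 points.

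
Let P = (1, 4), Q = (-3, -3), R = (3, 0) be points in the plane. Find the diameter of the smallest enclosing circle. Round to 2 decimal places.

8.06

Side lengths²: PQ² = 65, PR² = 20, QR² = 45.
Since PQ² = 65 ≥ 45 + 20 = 65, the angle opposite PQ is not acute, so the smallest enclosing circle has PQ as diameter.
Centre = midpoint of PQ = (-1, 0.5), r² = 65/4 = 16.25.
Diameter = 2r = 2√(16.25) ≈ 8.06.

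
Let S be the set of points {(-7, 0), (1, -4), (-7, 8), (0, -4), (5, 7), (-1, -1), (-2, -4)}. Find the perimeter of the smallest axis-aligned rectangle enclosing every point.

Width = max x − min x = 5 − (-7) = 12.
Height = max y − min y = 8 − (-4) = 12.
Perimeter = 2(12 + 12) = 48.

48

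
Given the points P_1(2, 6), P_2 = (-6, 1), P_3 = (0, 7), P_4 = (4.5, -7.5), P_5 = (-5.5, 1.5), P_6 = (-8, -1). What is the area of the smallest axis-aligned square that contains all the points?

210.25

The bounding box has width 12.5 and height 14.5.
An axis-aligned square enclosing the set must have side ≥ max(width, height).
So the minimum side is max(12.5, 14.5) = 14.5.
Area = 14.5² = 210.25.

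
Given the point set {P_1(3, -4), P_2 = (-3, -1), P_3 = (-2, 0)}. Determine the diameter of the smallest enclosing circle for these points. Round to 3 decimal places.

6.708

Side lengths²: P_1P_2² = 45, P_1P_3² = 41, P_2P_3² = 2.
Since P_1P_2² = 45 ≥ 41 + 2 = 43, the angle opposite P_1P_2 is not acute, so the smallest enclosing circle has P_1P_2 as diameter.
Centre = midpoint of P_1P_2 = (0, -2.5), r² = 45/4 = 11.25.
Diameter = 2r = 2√(11.25) ≈ 6.708.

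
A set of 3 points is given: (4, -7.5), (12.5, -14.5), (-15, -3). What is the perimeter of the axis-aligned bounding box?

78

Width = max x − min x = 12.5 − (-15) = 27.5.
Height = max y − min y = -3 − (-14.5) = 11.5.
Perimeter = 2(27.5 + 11.5) = 78.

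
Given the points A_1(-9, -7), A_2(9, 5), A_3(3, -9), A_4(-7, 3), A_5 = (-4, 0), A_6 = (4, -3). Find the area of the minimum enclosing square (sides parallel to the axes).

324

The bounding box has width 18 and height 14.
An axis-aligned square enclosing the set must have side ≥ max(width, height).
So the minimum side is max(18, 14) = 18.
Area = 18² = 324.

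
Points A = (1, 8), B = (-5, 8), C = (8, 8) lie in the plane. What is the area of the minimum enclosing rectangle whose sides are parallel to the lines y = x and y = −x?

84.5

In coordinates u = x + y, v = x − y the rectangle is axis-aligned; the map (x,y)→(u,v) scales areas by 2.
u-values: 9, 3, 16; range = 16 − 3 = 13.
v-values: -7, -13, 0; range = 0 − (-13) = 13.
Area = (13 × 13) / 2 = 84.5.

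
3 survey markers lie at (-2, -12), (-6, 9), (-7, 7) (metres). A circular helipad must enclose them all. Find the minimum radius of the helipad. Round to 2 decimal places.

Call the three points A, B, C in the order given.
Side lengths²: AB² = 457, AC² = 386, BC² = 5.
Since AB² = 457 ≥ 386 + 5 = 391, the angle opposite AB is not acute, so the smallest enclosing circle has AB as diameter.
Centre = midpoint of AB = (-4, -1.5), r² = 457/4 = 114.25.
r = √(114.25) ≈ 10.69.

10.69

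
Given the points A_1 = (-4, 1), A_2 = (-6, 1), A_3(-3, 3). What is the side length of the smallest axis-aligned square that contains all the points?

The bounding box has width 3 and height 2.
An axis-aligned square enclosing the set must have side ≥ max(width, height).
So the minimum side is max(3, 2) = 3.

3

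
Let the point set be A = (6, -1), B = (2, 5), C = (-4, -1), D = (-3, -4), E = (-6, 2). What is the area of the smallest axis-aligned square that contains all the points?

The bounding box has width 12 and height 9.
An axis-aligned square enclosing the set must have side ≥ max(width, height).
So the minimum side is max(12, 9) = 12.
Area = 12² = 144.

144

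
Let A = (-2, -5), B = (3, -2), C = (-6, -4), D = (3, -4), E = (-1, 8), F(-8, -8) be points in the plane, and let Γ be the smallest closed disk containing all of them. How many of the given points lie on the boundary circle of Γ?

The farthest pair is E–F with squared distance 305. The circle on this segment as diameter has centre (-4.5, 0) and r² = 305/4 = 76.25.
Check A: distance² to centre = 31.25 ≤ 76.25, so it lies inside.
All remaining points lie in this disk, and no smaller disk contains both endpoints, so this is the minimum enclosing circle.
The points at distance exactly r from the centre are E, F — 2 points.

2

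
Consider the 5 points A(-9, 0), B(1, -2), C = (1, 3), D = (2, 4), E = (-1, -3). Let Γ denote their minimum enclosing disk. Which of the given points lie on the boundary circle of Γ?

A smallest enclosing disk is always determined by at most three of the input points on its boundary.
The minimum enclosing circle is determined by three boundary points: A, B, D.
Their circumcentre is (-213/62, 113/62) with r² = 65897/1922.
The farthest remaining point E is at distance² 56101/1922 ≤ 65897/1922.
The points at distance exactly r from the centre are A, B, D — 3 points.

A, B, D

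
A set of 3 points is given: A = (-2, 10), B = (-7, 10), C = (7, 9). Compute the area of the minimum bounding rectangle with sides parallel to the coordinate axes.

14

x ranges over [-7, 7], width 14.
y ranges over [9, 10], height 1.
Area = 14 × 1 = 14.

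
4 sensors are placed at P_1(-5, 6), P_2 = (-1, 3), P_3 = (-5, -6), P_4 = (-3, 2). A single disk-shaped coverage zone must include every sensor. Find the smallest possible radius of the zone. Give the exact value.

6

The minimum enclosing circle of a finite set is fixed by two of the points (as a diameter) or three (as a circumcircle).
The farthest pair is P_1–P_3 with squared distance 144. The circle on this segment as diameter has centre (-5, 0) and r² = 144/4 = 36.
Check P_2: distance² to centre = 25 ≤ 36, so it lies inside.
All remaining points lie in this disk, and no smaller disk contains both endpoints, so this is the minimum enclosing circle.
r = √36 = 6.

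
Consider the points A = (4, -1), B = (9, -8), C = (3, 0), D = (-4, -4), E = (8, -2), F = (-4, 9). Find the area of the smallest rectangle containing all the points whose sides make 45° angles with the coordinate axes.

210

In coordinates u = x + y, v = x − y the rectangle is axis-aligned; the map (x,y)→(u,v) scales areas by 2.
u-values: 3, 1, 3, -8, 6, 5; range = 6 − (-8) = 14.
v-values: 5, 17, 3, 0, 10, -13; range = 17 − (-13) = 30.
Area = (14 × 30) / 2 = 210.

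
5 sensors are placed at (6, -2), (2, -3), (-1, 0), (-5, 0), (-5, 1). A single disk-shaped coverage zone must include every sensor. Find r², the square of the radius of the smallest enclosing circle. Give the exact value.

32.5

The farthest pair is (6, -2)–(-5, 1) with squared distance 130. The circle on this segment as diameter has centre (0.5, -0.5) and r² = 130/4 = 32.5.
Check (2, -3): distance² to centre = 8.5 ≤ 32.5, so it lies inside.
All remaining points lie in this disk, and no smaller disk contains both endpoints, so this is the minimum enclosing circle.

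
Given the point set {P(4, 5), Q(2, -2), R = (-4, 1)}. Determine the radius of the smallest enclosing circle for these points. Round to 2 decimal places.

4.55

Side lengths²: PQ² = 53, PR² = 80, QR² = 45.
Since PR² = 80 < 53 + 45 = 98, the triangle is acute, so the smallest enclosing circle is the circumcircle.
Circumcentre = (0.375, 2.25), r² = 20.703125.
r = √(20.703125) ≈ 4.55.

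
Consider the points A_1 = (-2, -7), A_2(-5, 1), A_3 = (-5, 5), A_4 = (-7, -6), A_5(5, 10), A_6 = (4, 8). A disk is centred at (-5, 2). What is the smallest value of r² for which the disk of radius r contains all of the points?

164

The required radius is the distance from (-5, 2) to the farthest point.
Squared distances: 90, 1, 9, 68, 164, 117.
Maximum is 164, attained at A_5.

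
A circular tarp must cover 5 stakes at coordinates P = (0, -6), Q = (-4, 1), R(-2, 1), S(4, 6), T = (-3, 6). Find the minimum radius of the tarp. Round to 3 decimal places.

6.519

By Welzl's lemma the MEC is supported by two points (diametrically opposite) or three points (on a circumcircle).
The minimum enclosing circle is determined by three boundary points: P, S, T.
Their circumcentre is (0.5, 0.5) with r² = 42.5.
The farthest remaining point Q is at distance² 20.5 ≤ 42.5.
r = √(42.5) ≈ 6.519.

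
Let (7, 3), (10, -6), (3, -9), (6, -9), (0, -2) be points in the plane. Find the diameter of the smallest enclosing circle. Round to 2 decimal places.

12.65

By Welzl's lemma the MEC is supported by two points (diametrically opposite) or three points (on a circumcircle).
The farthest pair is (7, 3)–(3, -9) with squared distance 160. The circle on this segment as diameter has centre (5, -3) and r² = 160/4 = 40.
Check (10, -6): distance² to centre = 34 ≤ 40, so it lies inside.
All remaining points lie in this disk, and no smaller disk contains both endpoints, so this is the minimum enclosing circle.
Diameter = 2r = 2√40 ≈ 12.65.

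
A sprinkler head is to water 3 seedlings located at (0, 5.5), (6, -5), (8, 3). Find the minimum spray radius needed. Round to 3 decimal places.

6.047

Call the three points A, B, C in the order given.
Side lengths²: AB² = 146.25, AC² = 70.25, BC² = 68.
Since AB² = 146.25 ≥ 70.25 + 68 = 138.25, the angle opposite AB is not acute, so the smallest enclosing circle has AB as diameter.
Centre = midpoint of AB = (3, 0.25), r² = 146.25/4 = 36.5625.
r = √(36.5625) ≈ 6.047.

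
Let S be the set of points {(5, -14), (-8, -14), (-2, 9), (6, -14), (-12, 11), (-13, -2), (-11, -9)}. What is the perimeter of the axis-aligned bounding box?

88

Width = max x − min x = 6 − (-13) = 19.
Height = max y − min y = 11 − (-14) = 25.
Perimeter = 2(19 + 25) = 88.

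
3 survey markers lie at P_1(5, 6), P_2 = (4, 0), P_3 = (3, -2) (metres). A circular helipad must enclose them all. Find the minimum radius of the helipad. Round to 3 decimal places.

4.123

Side lengths²: P_1P_2² = 37, P_1P_3² = 68, P_2P_3² = 5.
Since P_1P_3² = 68 ≥ 37 + 5 = 42, the angle opposite P_1P_3 is not acute, so the smallest enclosing circle has P_1P_3 as diameter.
Centre = midpoint of P_1P_3 = (4, 2), r² = 68/4 = 17.
r = √17 ≈ 4.123.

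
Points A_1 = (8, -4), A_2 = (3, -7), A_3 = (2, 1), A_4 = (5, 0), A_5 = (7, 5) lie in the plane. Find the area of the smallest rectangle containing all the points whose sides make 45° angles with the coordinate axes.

In coordinates u = x + y, v = x − y the rectangle is axis-aligned; the map (x,y)→(u,v) scales areas by 2.
u-values: 4, -4, 3, 5, 12; range = 12 − (-4) = 16.
v-values: 12, 10, 1, 5, 2; range = 12 − 1 = 11.
Area = (16 × 11) / 2 = 88.

88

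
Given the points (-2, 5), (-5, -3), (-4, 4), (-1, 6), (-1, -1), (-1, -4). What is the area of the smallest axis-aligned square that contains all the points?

The bounding box has width 4 and height 10.
An axis-aligned square enclosing the set must have side ≥ max(width, height).
So the minimum side is max(4, 10) = 10.
Area = 10² = 100.

100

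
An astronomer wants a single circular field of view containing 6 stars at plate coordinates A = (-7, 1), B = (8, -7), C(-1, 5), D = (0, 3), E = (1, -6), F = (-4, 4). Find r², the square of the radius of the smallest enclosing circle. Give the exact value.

The minimum enclosing circle of a finite set is fixed by two of the points (as a diameter) or three (as a circumcircle).
The farthest pair is A–B with squared distance 289. The circle on this segment as diameter has centre (0.5, -3) and r² = 289/4 = 72.25.
Check C: distance² to centre = 66.25 ≤ 72.25, so it lies inside.
All remaining points lie in this disk, and no smaller disk contains both endpoints, so this is the minimum enclosing circle.

72.25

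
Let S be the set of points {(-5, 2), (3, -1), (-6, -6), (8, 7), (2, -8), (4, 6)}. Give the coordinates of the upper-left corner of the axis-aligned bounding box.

x-range [-6, 8], y-range [-8, 7].
The upper-left corner is (-6, 7).

(-6, 7)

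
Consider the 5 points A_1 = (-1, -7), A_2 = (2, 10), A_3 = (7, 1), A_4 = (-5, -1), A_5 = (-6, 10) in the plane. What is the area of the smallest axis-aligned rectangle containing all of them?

221

x ranges over [-6, 7], width 13.
y ranges over [-7, 10], height 17.
Area = 13 × 17 = 221.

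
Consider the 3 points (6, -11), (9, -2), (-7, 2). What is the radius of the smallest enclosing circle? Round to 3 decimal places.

9.220

Call the three points A, B, C in the order given.
Side lengths²: AB² = 90, AC² = 338, BC² = 272.
Since AC² = 338 < 272 + 90 = 362, the triangle is acute, so the smallest enclosing circle is the circumcircle.
Circumcentre = (0, -4), r² = 85.
r = √85 ≈ 9.220.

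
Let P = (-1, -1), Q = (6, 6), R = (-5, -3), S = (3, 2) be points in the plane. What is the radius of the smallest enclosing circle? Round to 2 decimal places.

7.11

A smallest enclosing disk is always determined by at most three of the input points on its boundary.
The farthest pair is Q–R with squared distance 202. The circle on this segment as diameter has centre (0.5, 1.5) and r² = 202/4 = 50.5.
Check P: distance² to centre = 8.5 ≤ 50.5, so it lies inside.
All remaining points lie in this disk, and no smaller disk contains both endpoints, so this is the minimum enclosing circle.
r = √(50.5) ≈ 7.11.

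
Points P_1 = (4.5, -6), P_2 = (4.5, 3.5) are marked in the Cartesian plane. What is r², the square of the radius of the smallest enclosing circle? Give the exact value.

The smallest circle enclosing two points has them as diameter endpoints.
Centre = midpoint = (4.5, -1.25); r² = |P_1P_2|²/4 = 90.25/4 = 22.5625.

22.5625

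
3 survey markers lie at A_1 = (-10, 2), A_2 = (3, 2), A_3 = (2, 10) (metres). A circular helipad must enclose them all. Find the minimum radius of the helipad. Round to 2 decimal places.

Side lengths²: A_1A_2² = 169, A_1A_3² = 208, A_2A_3² = 65.
Since A_1A_3² = 208 < 169 + 65 = 234, the triangle is acute, so the smallest enclosing circle is the circumcircle.
Circumcentre = (-3.5, 5.25), r² = 52.8125.
r = √(52.8125) ≈ 7.27.

7.27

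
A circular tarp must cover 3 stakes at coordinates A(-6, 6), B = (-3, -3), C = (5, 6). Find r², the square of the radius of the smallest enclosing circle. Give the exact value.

725/18

Side lengths²: AB² = 90, AC² = 121, BC² = 145.
Since BC² = 145 < 121 + 90 = 211, the triangle is acute, so the smallest enclosing circle is the circumcircle.
Circumcentre = (-0.5, 17/6), r² = 725/18.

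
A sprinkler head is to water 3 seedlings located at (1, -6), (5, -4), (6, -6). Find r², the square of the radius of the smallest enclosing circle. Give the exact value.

Call the three points A, B, C in the order given.
Side lengths²: AB² = 20, AC² = 25, BC² = 5.
Since AC² = 25 ≥ 20 + 5 = 25, the angle opposite AC is not acute, so the smallest enclosing circle has AC as diameter.
Centre = midpoint of AC = (3.5, -6), r² = 25/4 = 6.25.

6.25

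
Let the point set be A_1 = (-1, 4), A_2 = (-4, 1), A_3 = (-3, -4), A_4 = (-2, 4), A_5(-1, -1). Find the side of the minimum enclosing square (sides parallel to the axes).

The bounding box has width 3 and height 8.
An axis-aligned square enclosing the set must have side ≥ max(width, height).
So the minimum side is max(3, 8) = 8.

8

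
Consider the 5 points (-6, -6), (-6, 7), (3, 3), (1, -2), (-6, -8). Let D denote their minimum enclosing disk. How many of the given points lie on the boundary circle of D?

3

The minimum enclosing circle is determined by three boundary points: (-6, 7), (3, 3), (-6, -8).
Their circumcentre is (-71/18, -0.5) with r² = 9797/162.
The farthest remaining point (-6, -6) is at distance² 5585/162 ≤ 9797/162.
The points at distance exactly r from the centre are (-6, 7), (3, 3), (-6, -8) — 3 points.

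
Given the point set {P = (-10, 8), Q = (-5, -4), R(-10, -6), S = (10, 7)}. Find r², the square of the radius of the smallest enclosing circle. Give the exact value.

The minimum enclosing circle is determined by three boundary points: P, R, S.
Their circumcentre is (-0.325, 1) with r² = 142.605625.
The farthest remaining point Q is at distance² 46.855625 ≤ 142.605625.

142.605625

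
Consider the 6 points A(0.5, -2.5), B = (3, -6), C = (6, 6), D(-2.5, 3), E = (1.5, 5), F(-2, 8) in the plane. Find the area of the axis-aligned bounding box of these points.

x ranges over [-2.5, 6], width 8.5.
y ranges over [-6, 8], height 14.
Area = 8.5 × 14 = 119.

119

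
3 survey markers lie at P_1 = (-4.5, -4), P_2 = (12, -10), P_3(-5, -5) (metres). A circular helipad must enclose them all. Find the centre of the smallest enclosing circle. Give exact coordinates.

Side lengths²: P_1P_2² = 308.25, P_1P_3² = 1.25, P_2P_3² = 314.
Since P_2P_3² = 314 ≥ 308.25 + 1.25 = 309.5, the angle opposite P_2P_3 is not acute, so the smallest enclosing circle has P_2P_3 as diameter.
Centre = midpoint of P_2P_3 = (3.5, -7.5), r² = 314/4 = 78.5.
Centre = (3.5, -7.5).

(3.5, -7.5)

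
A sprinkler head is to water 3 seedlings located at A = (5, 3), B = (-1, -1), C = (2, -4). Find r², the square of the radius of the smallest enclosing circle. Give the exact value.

15.08

Side lengths²: AB² = 52, AC² = 58, BC² = 18.
Since AC² = 58 < 52 + 18 = 70, the triangle is acute, so the smallest enclosing circle is the circumcircle.
Circumcentre = (2.8, -0.2), r² = 15.08.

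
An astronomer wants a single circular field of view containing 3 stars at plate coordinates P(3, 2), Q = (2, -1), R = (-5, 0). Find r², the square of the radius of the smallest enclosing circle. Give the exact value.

Side lengths²: PQ² = 10, PR² = 68, QR² = 50.
Since PR² = 68 ≥ 50 + 10 = 60, the angle opposite PR is not acute, so the smallest enclosing circle has PR as diameter.
Centre = midpoint of PR = (-1, 1), r² = 68/4 = 17.

17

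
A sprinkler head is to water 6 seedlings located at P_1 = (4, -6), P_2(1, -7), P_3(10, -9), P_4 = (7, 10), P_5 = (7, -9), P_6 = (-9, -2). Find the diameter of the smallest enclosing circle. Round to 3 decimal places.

The minimum enclosing circle of a finite set is fixed by two of the points (as a diameter) or three (as a circumcircle).
The minimum enclosing circle is determined by three boundary points: P_3, P_4, P_6.
Their circumcentre is (40/17, -8/17) with r² = 37925/289.
The farthest remaining point P_5 is at distance² 27266/289 ≤ 37925/289.
Diameter = 2r = 2√(37925/289) ≈ 22.911.

22.911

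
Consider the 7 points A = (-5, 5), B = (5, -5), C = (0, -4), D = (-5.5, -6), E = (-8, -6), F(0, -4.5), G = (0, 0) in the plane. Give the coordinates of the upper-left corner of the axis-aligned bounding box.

(-8, 5)

x-range [-8, 5], y-range [-6, 5].
The upper-left corner is (-8, 5).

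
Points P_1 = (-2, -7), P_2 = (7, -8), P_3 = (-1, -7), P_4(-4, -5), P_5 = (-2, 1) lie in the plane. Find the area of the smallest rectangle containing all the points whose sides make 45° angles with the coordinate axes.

72

In coordinates u = x + y, v = x − y the rectangle is axis-aligned; the map (x,y)→(u,v) scales areas by 2.
u-values: -9, -1, -8, -9, -1; range = -1 − (-9) = 8.
v-values: 5, 15, 6, 1, -3; range = 15 − (-3) = 18.
Area = (8 × 18) / 2 = 72.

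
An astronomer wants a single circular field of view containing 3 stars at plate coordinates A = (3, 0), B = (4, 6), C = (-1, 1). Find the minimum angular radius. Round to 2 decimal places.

Side lengths²: AB² = 37, AC² = 17, BC² = 50.
Since BC² = 50 < 37 + 17 = 54, the triangle is acute, so the smallest enclosing circle is the circumcircle.
Circumcentre = (1.7, 3.3), r² = 12.58.
r = √(12.58) ≈ 3.55.

3.55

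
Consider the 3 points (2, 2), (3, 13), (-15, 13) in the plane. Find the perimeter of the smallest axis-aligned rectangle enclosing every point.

58

Width = max x − min x = 3 − (-15) = 18.
Height = max y − min y = 13 − 2 = 11.
Perimeter = 2(18 + 11) = 58.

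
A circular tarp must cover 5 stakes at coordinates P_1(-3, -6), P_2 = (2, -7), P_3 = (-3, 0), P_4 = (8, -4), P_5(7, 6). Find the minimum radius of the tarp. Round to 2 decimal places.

7.81

A smallest enclosing disk is always determined by at most three of the input points on its boundary.
The farthest pair is P_1–P_5 with squared distance 244. The circle on this segment as diameter has centre (2, 0) and r² = 244/4 = 61.
Check P_2: distance² to centre = 49 ≤ 61, so it lies inside.
All remaining points lie in this disk, and no smaller disk contains both endpoints, so this is the minimum enclosing circle.
r = √61 ≈ 7.81.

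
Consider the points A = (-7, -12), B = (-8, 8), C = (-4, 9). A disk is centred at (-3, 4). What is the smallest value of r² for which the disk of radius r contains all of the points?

272

The required radius is the distance from (-3, 4) to the farthest point.
Squared distances: 272, 41, 26.
Maximum is 272, attained at A.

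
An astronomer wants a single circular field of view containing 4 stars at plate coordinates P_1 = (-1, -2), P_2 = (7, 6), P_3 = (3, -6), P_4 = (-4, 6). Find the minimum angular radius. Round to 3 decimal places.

7.322

A smallest enclosing disk is always determined by at most three of the input points on its boundary.
The minimum enclosing circle is determined by three boundary points: P_2, P_3, P_4.
Their circumcentre is (1.5, 7/6) with r² = 965/18.
The farthest remaining point P_1 is at distance² 293/18 ≤ 965/18.
r = √(965/18) ≈ 7.322.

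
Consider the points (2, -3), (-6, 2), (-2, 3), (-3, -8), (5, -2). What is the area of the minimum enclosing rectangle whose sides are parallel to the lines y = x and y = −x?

In coordinates u = x + y, v = x − y the rectangle is axis-aligned; the map (x,y)→(u,v) scales areas by 2.
u-values: -1, -4, 1, -11, 3; range = 3 − (-11) = 14.
v-values: 5, -8, -5, 5, 7; range = 7 − (-8) = 15.
Area = (14 × 15) / 2 = 105.

105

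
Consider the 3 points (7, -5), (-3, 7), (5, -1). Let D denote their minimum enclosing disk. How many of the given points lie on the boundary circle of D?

2

Call the three points A, B, C in the order given.
Side lengths²: AB² = 244, AC² = 20, BC² = 128.
Since AB² = 244 ≥ 128 + 20 = 148, the angle opposite AB is not acute, so the smallest enclosing circle has AB as diameter.
Centre = midpoint of AB = (2, 1), r² = 244/4 = 61.
The points at distance exactly r from the centre are (7, -5), (-3, 7) — 2 points.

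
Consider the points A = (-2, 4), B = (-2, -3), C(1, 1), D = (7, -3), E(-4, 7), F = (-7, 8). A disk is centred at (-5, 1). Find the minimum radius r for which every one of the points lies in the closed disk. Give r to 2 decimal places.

The required radius is the distance from (-5, 1) to the farthest point.
Squared distances: 18, 25, 36, 160, 37, 53.
Maximum is 160, attained at D.
r = √160 ≈ 12.65.

12.65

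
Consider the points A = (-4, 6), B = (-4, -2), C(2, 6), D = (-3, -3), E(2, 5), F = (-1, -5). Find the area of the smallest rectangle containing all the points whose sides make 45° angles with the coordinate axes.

In coordinates u = x + y, v = x − y the rectangle is axis-aligned; the map (x,y)→(u,v) scales areas by 2.
u-values: 2, -6, 8, -6, 7, -6; range = 8 − (-6) = 14.
v-values: -10, -2, -4, 0, -3, 4; range = 4 − (-10) = 14.
Area = (14 × 14) / 2 = 98.

98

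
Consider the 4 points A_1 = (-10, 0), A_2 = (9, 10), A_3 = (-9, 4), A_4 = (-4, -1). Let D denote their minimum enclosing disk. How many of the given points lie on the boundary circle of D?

The minimum enclosing circle of a finite set is fixed by two of the points (as a diameter) or three (as a circumcircle).
The farthest pair is A_1–A_2 with squared distance 461. The circle on this segment as diameter has centre (-0.5, 5) and r² = 461/4 = 115.25.
Check A_3: distance² to centre = 73.25 ≤ 115.25, so it lies inside.
All remaining points lie in this disk, and no smaller disk contains both endpoints, so this is the minimum enclosing circle.
The points at distance exactly r from the centre are A_1, A_2 — 2 points.

2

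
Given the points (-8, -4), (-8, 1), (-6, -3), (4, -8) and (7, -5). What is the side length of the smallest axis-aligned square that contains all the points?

The bounding box has width 15 and height 9.
An axis-aligned square enclosing the set must have side ≥ max(width, height).
So the minimum side is max(15, 9) = 15.

15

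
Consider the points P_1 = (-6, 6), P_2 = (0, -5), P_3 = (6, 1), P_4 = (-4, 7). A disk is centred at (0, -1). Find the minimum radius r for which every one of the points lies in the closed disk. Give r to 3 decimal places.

9.220

The required radius is the distance from (0, -1) to the farthest point.
Squared distances: 85, 16, 40, 80.
Maximum is 85, attained at P_1.
r = √85 ≈ 9.220.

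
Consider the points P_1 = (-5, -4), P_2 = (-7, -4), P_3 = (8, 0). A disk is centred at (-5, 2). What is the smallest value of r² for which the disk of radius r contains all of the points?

The required radius is the distance from (-5, 2) to the farthest point.
Squared distances: 36, 40, 173.
Maximum is 173, attained at P_3.

173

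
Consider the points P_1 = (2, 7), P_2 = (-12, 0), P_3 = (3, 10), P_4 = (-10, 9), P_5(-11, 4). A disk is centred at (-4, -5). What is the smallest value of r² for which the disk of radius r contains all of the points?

The required radius is the distance from (-4, -5) to the farthest point.
Squared distances: 180, 89, 274, 232, 130.
Maximum is 274, attained at P_3.

274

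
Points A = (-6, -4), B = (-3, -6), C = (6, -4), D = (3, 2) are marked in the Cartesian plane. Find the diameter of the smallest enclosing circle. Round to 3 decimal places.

12.093

A smallest enclosing disk is always determined by at most three of the input points on its boundary.
The minimum enclosing circle is determined by three boundary points: A, C, D.
Their circumcentre is (0, -3.25) with r² = 36.5625.
The farthest remaining point B is at distance² 16.5625 ≤ 36.5625.
Diameter = 2r = 2√(36.5625) ≈ 12.093.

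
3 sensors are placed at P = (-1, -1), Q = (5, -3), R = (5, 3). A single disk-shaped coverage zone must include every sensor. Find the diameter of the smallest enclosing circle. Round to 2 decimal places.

Side lengths²: PQ² = 40, PR² = 52, QR² = 36.
Since PR² = 52 < 40 + 36 = 76, the triangle is acute, so the smallest enclosing circle is the circumcircle.
Circumcentre = (8/3, 0), r² = 130/9.
Diameter = 2r = 2√(130/9) ≈ 7.60.

7.60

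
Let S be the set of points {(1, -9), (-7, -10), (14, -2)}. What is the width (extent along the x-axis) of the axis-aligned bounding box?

21

max x = 14, min x = -7, so width = 21.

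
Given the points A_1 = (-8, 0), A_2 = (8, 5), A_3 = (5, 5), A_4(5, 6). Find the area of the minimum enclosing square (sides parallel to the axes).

The bounding box has width 16 and height 6.
An axis-aligned square enclosing the set must have side ≥ max(width, height).
So the minimum side is max(16, 6) = 16.
Area = 16² = 256.

256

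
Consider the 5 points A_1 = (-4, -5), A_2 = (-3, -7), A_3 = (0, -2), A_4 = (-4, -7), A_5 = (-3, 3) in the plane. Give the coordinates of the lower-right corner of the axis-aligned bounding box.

(0, -7)

x-range [-4, 0], y-range [-7, 3].
The lower-right corner is (0, -7).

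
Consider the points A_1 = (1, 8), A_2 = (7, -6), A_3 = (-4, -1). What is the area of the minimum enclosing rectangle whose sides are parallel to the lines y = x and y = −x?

In coordinates u = x + y, v = x − y the rectangle is axis-aligned; the map (x,y)→(u,v) scales areas by 2.
u-values: 9, 1, -5; range = 9 − (-5) = 14.
v-values: -7, 13, -3; range = 13 − (-7) = 20.
Area = (14 × 20) / 2 = 140.

140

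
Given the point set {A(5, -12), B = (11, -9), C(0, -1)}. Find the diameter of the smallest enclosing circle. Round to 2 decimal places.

Side lengths²: AB² = 45, AC² = 146, BC² = 185.
Since BC² = 185 < 146 + 45 = 191, the triangle is acute, so the smallest enclosing circle is the circumcircle.
Circumcentre = (289/54, -281/54), r² = 67525/1458.
Diameter = 2r = 2√(67525/1458) ≈ 13.61.

13.61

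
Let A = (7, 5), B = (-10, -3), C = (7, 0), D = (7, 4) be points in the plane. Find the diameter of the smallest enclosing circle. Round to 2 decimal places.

18.79

The minimum enclosing circle of a finite set is fixed by two of the points (as a diameter) or three (as a circumcircle).
The farthest pair is A–B with squared distance 353. The circle on this segment as diameter has centre (-1.5, 1) and r² = 353/4 = 88.25.
Check C: distance² to centre = 73.25 ≤ 88.25, so it lies inside.
All remaining points lie in this disk, and no smaller disk contains both endpoints, so this is the minimum enclosing circle.
Diameter = 2r = 2√(88.25) ≈ 18.79.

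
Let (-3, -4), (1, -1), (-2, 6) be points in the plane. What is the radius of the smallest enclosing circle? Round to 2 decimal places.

5.02

Call the three points A, B, C in the order given.
Side lengths²: AB² = 25, AC² = 101, BC² = 58.
Since AC² = 101 ≥ 58 + 25 = 83, the angle opposite AC is not acute, so the smallest enclosing circle has AC as diameter.
Centre = midpoint of AC = (-2.5, 1), r² = 101/4 = 25.25.
r = √(25.25) ≈ 5.02.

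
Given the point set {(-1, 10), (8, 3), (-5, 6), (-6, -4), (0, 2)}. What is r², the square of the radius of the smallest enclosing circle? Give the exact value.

The minimum enclosing circle is determined by three boundary points: (-1, 10), (8, 3), (-6, -4).
Their circumcentre is (-7/46, 83/46) with r² = 71825/1058.
The farthest remaining point (-5, 6) is at distance² 43489/1058 ≤ 71825/1058.

71825/1058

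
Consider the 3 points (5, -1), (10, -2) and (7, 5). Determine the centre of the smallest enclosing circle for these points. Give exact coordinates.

Call the three points A, B, C in the order given.
Side lengths²: AB² = 26, AC² = 40, BC² = 58.
Since BC² = 58 < 40 + 26 = 66, the triangle is acute, so the smallest enclosing circle is the circumcircle.
Circumcentre = (8.0625, 1.3125), r² = 14.7265625.
Centre = (8.0625, 1.3125).

(8.0625, 1.3125)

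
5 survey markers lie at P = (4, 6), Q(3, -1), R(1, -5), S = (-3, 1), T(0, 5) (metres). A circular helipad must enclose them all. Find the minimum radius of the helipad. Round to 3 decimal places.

5.701

By Welzl's lemma the MEC is supported by two points (diametrically opposite) or three points (on a circumcircle).
The farthest pair is P–R with squared distance 130. The circle on this segment as diameter has centre (2.5, 0.5) and r² = 130/4 = 32.5.
Check Q: distance² to centre = 2.5 ≤ 32.5, so it lies inside.
All remaining points lie in this disk, and no smaller disk contains both endpoints, so this is the minimum enclosing circle.
r = √(32.5) ≈ 5.701.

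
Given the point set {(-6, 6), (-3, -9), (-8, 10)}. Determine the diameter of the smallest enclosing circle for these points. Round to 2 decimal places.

19.65

Call the three points A, B, C in the order given.
Side lengths²: AB² = 234, AC² = 20, BC² = 386.
Since BC² = 386 ≥ 234 + 20 = 254, the angle opposite BC is not acute, so the smallest enclosing circle has BC as diameter.
Centre = midpoint of BC = (-5.5, 0.5), r² = 386/4 = 96.5.
Diameter = 2r = 2√(96.5) ≈ 19.65.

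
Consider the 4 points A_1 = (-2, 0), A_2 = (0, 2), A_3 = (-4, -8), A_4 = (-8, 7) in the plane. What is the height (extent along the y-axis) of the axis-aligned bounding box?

15

max y = 7, min y = -8, so height = 15.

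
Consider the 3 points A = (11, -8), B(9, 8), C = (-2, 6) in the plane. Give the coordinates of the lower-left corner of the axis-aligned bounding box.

x-range [-2, 11], y-range [-8, 8].
The lower-left corner is (-2, -8).

(-2, -8)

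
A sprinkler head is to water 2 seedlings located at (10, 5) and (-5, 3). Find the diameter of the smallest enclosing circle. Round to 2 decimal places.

15.13

The smallest circle enclosing two points has them as diameter endpoints.
Centre = midpoint = (2.5, 4); r² = |(10, 5)−(-5, 3)|²/4 = 229/4 = 57.25.
Diameter = 2r = 2√(57.25) ≈ 15.13.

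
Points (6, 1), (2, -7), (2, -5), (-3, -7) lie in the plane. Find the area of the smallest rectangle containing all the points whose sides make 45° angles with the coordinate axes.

In coordinates u = x + y, v = x − y the rectangle is axis-aligned; the map (x,y)→(u,v) scales areas by 2.
u-values: 7, -5, -3, -10; range = 7 − (-10) = 17.
v-values: 5, 9, 7, 4; range = 9 − 4 = 5.
Area = (17 × 5) / 2 = 42.5.

42.5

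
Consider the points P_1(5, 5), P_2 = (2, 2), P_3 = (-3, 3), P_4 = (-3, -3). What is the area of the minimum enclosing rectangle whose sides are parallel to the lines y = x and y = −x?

In coordinates u = x + y, v = x − y the rectangle is axis-aligned; the map (x,y)→(u,v) scales areas by 2.
u-values: 10, 4, 0, -6; range = 10 − (-6) = 16.
v-values: 0, 0, -6, 0; range = 0 − (-6) = 6.
Area = (16 × 6) / 2 = 48.

48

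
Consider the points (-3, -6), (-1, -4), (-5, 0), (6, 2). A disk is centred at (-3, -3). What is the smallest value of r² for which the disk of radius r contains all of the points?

The required radius is the distance from (-3, -3) to the farthest point.
Squared distances: 9, 5, 13, 106.
Maximum is 106, attained at (6, 2).

106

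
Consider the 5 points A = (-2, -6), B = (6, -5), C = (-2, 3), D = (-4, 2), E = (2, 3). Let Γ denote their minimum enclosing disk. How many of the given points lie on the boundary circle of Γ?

A smallest enclosing disk is always determined by at most three of the input points on its boundary.
The farthest pair is B–D with squared distance 149. The circle on this segment as diameter has centre (1, -1.5) and r² = 149/4 = 37.25.
Check A: distance² to centre = 29.25 ≤ 37.25, so it lies inside.
All remaining points lie in this disk, and no smaller disk contains both endpoints, so this is the minimum enclosing circle.
The points at distance exactly r from the centre are B, D — 2 points.

2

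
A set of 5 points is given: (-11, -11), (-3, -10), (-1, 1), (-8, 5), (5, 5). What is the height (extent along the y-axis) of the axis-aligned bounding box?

16

max y = 5, min y = -11, so height = 16.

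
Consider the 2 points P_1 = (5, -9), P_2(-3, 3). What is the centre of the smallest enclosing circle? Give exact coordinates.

(1, -3)

The smallest circle enclosing two points has them as diameter endpoints.
Centre = midpoint = (1, -3); r² = |P_1P_2|²/4 = 208/4 = 52.
Centre = (1, -3).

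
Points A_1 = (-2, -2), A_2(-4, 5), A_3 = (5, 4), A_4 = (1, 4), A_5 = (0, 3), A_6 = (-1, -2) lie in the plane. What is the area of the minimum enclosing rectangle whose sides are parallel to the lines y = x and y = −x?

65

In coordinates u = x + y, v = x − y the rectangle is axis-aligned; the map (x,y)→(u,v) scales areas by 2.
u-values: -4, 1, 9, 5, 3, -3; range = 9 − (-4) = 13.
v-values: 0, -9, 1, -3, -3, 1; range = 1 − (-9) = 10.
Area = (13 × 10) / 2 = 65.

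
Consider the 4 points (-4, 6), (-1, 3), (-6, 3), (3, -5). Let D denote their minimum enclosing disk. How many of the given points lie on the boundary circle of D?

The farthest pair is (-4, 6)–(3, -5) with squared distance 170. The circle on this segment as diameter has centre (-0.5, 0.5) and r² = 170/4 = 42.5.
Check (-1, 3): distance² to centre = 6.5 ≤ 42.5, so it lies inside.
All remaining points lie in this disk, and no smaller disk contains both endpoints, so this is the minimum enclosing circle.
The points at distance exactly r from the centre are (-4, 6), (3, -5) — 2 points.

2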